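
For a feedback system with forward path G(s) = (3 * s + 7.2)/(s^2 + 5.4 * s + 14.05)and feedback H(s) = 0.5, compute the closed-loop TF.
Closed-loop T = G/(1+GH).
Numerator: G_num * H_den = 3*s + 7.2.
Denominator: G_den * H_den + G_num * H_num = (s^2 + 5.4*s + 14.05) + (1.5*s + 3.6) = s^2 + 6.9*s + 17.65.
T(s) = (3*s + 7.2)/(s^2 + 6.9*s + 17.65)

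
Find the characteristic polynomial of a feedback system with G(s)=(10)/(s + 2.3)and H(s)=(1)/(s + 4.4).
Characteristic poly = G_den * H_den + G_num * H_num = (s^2 + 6.7*s + 10.12) + (10) = s^2 + 6.7*s + 20.12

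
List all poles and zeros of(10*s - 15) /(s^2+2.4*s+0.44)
Set denominator = 0: s^2 + 2.4*s + 0.44 = (s + 2.2)(s + 0.2) = 0 → Poles: -0.2, -2.2
Set numerator = 0: 10*s - 15 = 0 → Zeros: 1.5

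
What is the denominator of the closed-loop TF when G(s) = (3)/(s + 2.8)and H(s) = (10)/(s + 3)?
Characteristic poly = G_den * H_den + G_num * H_num = (s^2 + 5.8*s + 8.4) + (30) = s^2 + 5.8*s + 38.4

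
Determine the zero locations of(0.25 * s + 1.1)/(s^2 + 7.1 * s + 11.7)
Set numerator = 0: 0.25*s + 1.1 = 0 → Zeros: -4.4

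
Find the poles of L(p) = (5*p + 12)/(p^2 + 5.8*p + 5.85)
Set denominator = 0: p^2 + 5.8*p + 5.85 = (p + 4.5)(p + 1.3) = 0 → Poles: -1.3, -4.5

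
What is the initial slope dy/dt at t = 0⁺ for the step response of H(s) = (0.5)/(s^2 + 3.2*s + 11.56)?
IVT: y'(0⁺) = lim_{s→∞} s²·Y(s) = lim_{s→∞} s·H(s).
deg(num) = 0, deg(den) = 2, relative degree = 2 ≥ 2, so s·H(s) → 0. Initial slope = 0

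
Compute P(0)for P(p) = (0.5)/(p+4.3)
DC gain = P(0) = num(0)/den(0) = 0.5/4.3 = 0.1163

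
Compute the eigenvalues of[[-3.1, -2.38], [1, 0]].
Eigenvalues solve det(λI - A) = 0.
Characteristic polynomial: λ^2 + 3.1*λ + 2.38 = 0.
Factor: (λ + 1.4)(λ + 1.7) = 0.
Roots: -1.4, -1.7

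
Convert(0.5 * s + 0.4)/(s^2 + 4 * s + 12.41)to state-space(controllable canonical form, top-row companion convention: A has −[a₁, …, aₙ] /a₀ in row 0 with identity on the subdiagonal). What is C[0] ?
Reachable canonical form: C = numerator coefficients (right-aligned, zero-padded to length n).
num = 0.5*s + 0.4, C = [[0.5, 0.4]].
C[0] = 0.5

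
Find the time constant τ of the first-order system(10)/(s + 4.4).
First-order system: τ = -1/pole. Pole = -4.4. τ = -1/(-4.4) = 0.2273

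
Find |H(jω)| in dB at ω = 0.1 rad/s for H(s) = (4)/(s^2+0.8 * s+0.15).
Substitute s = j*0.1: H(j0.1) = 21.5385 - 12.3077j.
|H(j0.1)| = sqrt(Re² + Im²) = 24.81.
20*log₁₀(24.81) = 27.89 dB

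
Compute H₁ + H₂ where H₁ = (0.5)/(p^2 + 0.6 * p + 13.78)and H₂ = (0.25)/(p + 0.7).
Parallel: H = H₁ + H₂ = (n₁·d₂ + n₂·d₁)/(d₁·d₂).
n₁·d₂ = 0.5*p + 0.35. n₂·d₁ = 0.25*p^2 + 0.15*p + 3.445. Sum = 0.25*p^2 + 0.65*p + 3.795. d₁·d₂ = p^3 + 1.3*p^2 + 14.2*p + 9.646.
H(p) = (0.25*p^2 + 0.65*p + 3.795)/(p^3 + 1.3*p^2 + 14.2*p + 9.646)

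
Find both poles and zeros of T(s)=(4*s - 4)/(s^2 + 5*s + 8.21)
Set denominator = 0: s^2 + 5*s + 8.21 = 0 → Poles: -2.5 + 1.4j, -2.5 - 1.4j
Set numerator = 0: 4*s - 4 = 0 → Zeros: 1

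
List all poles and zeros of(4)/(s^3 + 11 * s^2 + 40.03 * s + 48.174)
Set denominator = 0: s^3 + 11*s^2 + 40.03*s + 48.174 = (s + 3.7)(s + 3.1)(s + 4.2) = 0 → Poles: -3.1, -3.7, -4.2
Numerator is a nonzero constant (4) → Zeros: none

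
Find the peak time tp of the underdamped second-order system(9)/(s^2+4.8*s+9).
Standard form: ωn²/(s²+2ζωn·s+ωn²) → ωn = 3, ζ = 0.8.
ωd = ωn·√(1-ζ²) = 3·√(1-0.8²) = 1.8.
tp = π/ωd = π/1.8 = 1.745 s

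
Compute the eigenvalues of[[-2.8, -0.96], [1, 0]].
Eigenvalues solve det(λI - A) = 0.
Characteristic polynomial: λ^2 + 2.8*λ + 0.96 = 0.
Factor: (λ + 2.4)(λ + 0.4) = 0.
Roots: -0.4, -2.4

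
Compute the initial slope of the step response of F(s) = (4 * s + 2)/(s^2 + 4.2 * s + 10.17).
IVT: y'(0⁺) = lim_{s→∞} s²·Y(s) = lim_{s→∞} s·F(s).
deg(num) = 1, deg(den) = 2, relative degree = 1, so s·F(s) → (leading num)/(leading den) = 4/1 = 4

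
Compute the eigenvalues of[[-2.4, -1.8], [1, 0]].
Eigenvalues solve det(λI - A) = 0.
Characteristic polynomial: λ^2 + 2.4*λ + 1.8 = 0.
Roots: -1.2 + 0.6j, -1.2 - 0.6j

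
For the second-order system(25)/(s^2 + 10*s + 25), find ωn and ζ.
Standard form: ωn²/(s²+2ζωn·s+ωn²).
const=25=ωn² → ωn=5, s coeff=10=2ζωn → ζ=1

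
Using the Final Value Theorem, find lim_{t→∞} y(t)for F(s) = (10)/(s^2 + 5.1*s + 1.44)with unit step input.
FVT: lim_{t→∞} y(t) = lim_{s→0} s*Y(s) where Y(s) = F(s)/s.
= lim_{s→0} F(s) = F(0) = num(0)/den(0) = 10/1.44 = 6.944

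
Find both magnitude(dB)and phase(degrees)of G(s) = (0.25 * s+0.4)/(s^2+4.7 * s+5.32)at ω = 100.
Substitute s = j*100: G(j100) = 7.74326e-05 - 0.00249769j.
|G| = 20*log₁₀(sqrt(Re²+Im²)) = -52.05 dB.
∠G = atan2(Im, Re) = -88.22°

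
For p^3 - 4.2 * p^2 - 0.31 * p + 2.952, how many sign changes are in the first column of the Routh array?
Routh array:
p^3: [1, -0.31]; p^2: [-4.2, 2.952]; p^1: [0.392857]; p^0: [2.952]
First column: [1, -4.2, 0.392857, 2.952]. Sign changes = 2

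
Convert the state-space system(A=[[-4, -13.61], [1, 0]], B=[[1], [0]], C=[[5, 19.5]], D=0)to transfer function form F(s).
F(s) = C(sI - A)⁻¹B + D.
Characteristic polynomial det(sI - A) = s^2 + 4*s + 13.61.
Numerator from C·adj(sI-A)·B + D·det(sI-A) = 5*s + 19.5.
F(s) = (5*s + 19.5)/(s^2 + 4*s + 13.61)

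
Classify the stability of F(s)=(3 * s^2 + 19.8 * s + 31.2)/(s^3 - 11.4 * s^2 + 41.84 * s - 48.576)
Denominator: s^3 - 11.4*s^2 + 41.84*s - 48.576 = (s - 2.4)(s - 4.4)(s - 4.6). Poles: 2.4, 4.4, 4.6. Unstable (3 pole(s) in RHP)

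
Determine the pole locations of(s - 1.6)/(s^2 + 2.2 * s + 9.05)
Set denominator = 0: s^2 + 2.2*s + 9.05 = 0 → Poles: -1.1 + 2.8j, -1.1 - 2.8j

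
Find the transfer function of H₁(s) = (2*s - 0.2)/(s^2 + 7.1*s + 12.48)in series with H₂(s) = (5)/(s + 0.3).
Series: H = H₁ · H₂ = (n₁·n₂)/(d₁·d₂).
Num: n₁·n₂ = 10*s - 1. Den: d₁·d₂ = s^3 + 7.4*s^2 + 14.61*s + 3.744.
H(s) = (10*s - 1)/(s^3 + 7.4*s^2 + 14.61*s + 3.744)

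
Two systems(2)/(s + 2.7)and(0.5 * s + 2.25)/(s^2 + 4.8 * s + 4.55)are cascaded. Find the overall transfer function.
Series: H = H₁ · H₂ = (n₁·n₂)/(d₁·d₂).
Num: n₁·n₂ = s + 4.5. Den: d₁·d₂ = s^3 + 7.5*s^2 + 17.51*s + 12.285.
H(s) = (s + 4.5)/(s^3 + 7.5*s^2 + 17.51*s + 12.285)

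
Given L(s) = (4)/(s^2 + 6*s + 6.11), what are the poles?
Set denominator = 0: s^2 + 6*s + 6.11 = (s + 1.3)(s + 4.7) = 0 → Poles: -1.3, -4.7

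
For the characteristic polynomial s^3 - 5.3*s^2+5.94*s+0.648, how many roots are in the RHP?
s^3 - 5.3*s^2 + 5.94*s + 0.648 = (s - 3.6)(s - 1.8)(s + 0.1). Poles: -0.1, 1.8, 3.6. RHP poles (Re>0): 2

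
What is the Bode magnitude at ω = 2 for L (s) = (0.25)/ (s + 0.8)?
Substitute s = j*2: L(j2) = 0.0431034 - 0.107759j.
|L(j2)| = sqrt(Re² + Im²) = 0.1161.
20*log₁₀(0.1161) = -18.71 dB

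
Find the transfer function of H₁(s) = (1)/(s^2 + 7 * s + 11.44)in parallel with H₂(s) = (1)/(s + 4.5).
Parallel: H = H₁ + H₂ = (n₁·d₂ + n₂·d₁)/(d₁·d₂).
n₁·d₂ = s + 4.5. n₂·d₁ = s^2 + 7*s + 11.44. Sum = s^2 + 8*s + 15.94. d₁·d₂ = s^3 + 11.5*s^2 + 42.94*s + 51.48.
H(s) = (s^2 + 8*s + 15.94)/(s^3 + 11.5*s^2 + 42.94*s + 51.48)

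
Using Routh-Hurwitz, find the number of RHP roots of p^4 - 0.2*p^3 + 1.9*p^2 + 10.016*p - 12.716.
Routh array:
p^4: [1, 1.9, -12.716]; p^3: [-0.2, 10.016]; p^2: [51.98, -12.716]; p^1: [9.96707]; p^0: [-12.716]
First column: [1, -0.2, 51.98, 9.96707, -12.716]. Sign changes = RHP roots = 3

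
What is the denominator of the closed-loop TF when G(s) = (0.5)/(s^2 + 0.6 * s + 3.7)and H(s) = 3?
Characteristic poly = G_den * H_den + G_num * H_num = (s^2 + 0.6*s + 3.7) + (1.5) = s^2 + 0.6*s + 5.2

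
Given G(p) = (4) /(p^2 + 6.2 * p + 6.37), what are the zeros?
Numerator is a nonzero constant (4) → Zeros: none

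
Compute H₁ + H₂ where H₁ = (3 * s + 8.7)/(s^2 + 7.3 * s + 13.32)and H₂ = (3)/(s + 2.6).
Parallel: H = H₁ + H₂ = (n₁·d₂ + n₂·d₁)/(d₁·d₂).
n₁·d₂ = 3*s^2 + 16.5*s + 22.62. n₂·d₁ = 3*s^2 + 21.9*s + 39.96. Sum = 6*s^2 + 38.4*s + 62.58. d₁·d₂ = s^3 + 9.9*s^2 + 32.3*s + 34.632.
H(s) = (6*s^2 + 38.4*s + 62.58)/(s^3 + 9.9*s^2 + 32.3*s + 34.632)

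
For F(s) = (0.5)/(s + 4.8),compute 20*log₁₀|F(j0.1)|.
Substitute s = j*0.1: F(j0.1) = 0.104121 - 0.0021692j.
|F(j0.1)| = sqrt(Re² + Im²) = 0.1041.
20*log₁₀(0.1041) = -19.65 dB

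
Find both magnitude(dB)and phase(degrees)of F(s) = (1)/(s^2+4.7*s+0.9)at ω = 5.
Substitute s = j*5: F(j5) = -0.0212698 - 0.0207403j.
|F| = 20*log₁₀(sqrt(Re²+Im²)) = -30.54 dB.
∠F = atan2(Im, Re) = -135.72°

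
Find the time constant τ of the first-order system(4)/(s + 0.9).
First-order system: τ = -1/pole. Pole = -0.9. τ = -1/(-0.9) = 1.111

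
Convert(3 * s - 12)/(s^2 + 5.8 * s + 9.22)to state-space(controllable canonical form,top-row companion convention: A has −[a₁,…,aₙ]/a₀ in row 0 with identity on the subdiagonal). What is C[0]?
Reachable canonical form: C = numerator coefficients (right-aligned, zero-padded to length n).
num = 3*s - 12, C = [[3, -12]].
C[0] = 3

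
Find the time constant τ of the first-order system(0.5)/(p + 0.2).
First-order system: τ = -1/pole. Pole = -0.2. τ = -1/(-0.2) = 5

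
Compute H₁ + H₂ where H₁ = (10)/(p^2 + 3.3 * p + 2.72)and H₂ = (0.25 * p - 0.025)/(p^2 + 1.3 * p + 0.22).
Parallel: H = H₁ + H₂ = (n₁·d₂ + n₂·d₁)/(d₁·d₂).
n₁·d₂ = 10*p^2 + 13*p + 2.2. n₂·d₁ = 0.25*p^3 + 0.8*p^2 + 0.5975*p - 0.068. Sum = 0.25*p^3 + 10.8*p^2 + 13.5975*p + 2.132. d₁·d₂ = p^4 + 4.6*p^3 + 7.23*p^2 + 4.262*p + 0.5984.
H(p) = (0.25*p^3 + 10.8*p^2 + 13.5975*p + 2.132)/(p^4 + 4.6*p^3 + 7.23*p^2 + 4.262*p + 0.5984)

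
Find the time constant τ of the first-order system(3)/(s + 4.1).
First-order system: τ = -1/pole. Pole = -4.1. τ = -1/(-4.1) = 0.2439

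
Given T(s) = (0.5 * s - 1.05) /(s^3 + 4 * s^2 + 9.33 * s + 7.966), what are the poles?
Set denominator = 0: s^3 + 4*s^2 + 9.33*s + 7.966 = (s + 1.4)(s^2 + 2.6*s + 5.69) = 0 → Poles: -1.3 + 2j, -1.3 - 2j, -1.4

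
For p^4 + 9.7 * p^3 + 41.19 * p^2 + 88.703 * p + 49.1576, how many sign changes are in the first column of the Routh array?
Routh array:
p^4: [1, 41.19, 49.1576]; p^3: [9.7, 88.703]; p^2: [32.0454, 49.1576]; p^1: [73.8232]; p^0: [49.1576]
First column: [1, 9.7, 32.0454, 73.8232, 49.1576]. Sign changes = 0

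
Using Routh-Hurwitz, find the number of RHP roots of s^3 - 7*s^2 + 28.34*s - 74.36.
Routh array:
s^3: [1, 28.34]; s^2: [-7, -74.36]; s^1: [17.7171]; s^0: [-74.36]
First column: [1, -7, 17.7171, -74.36]. Sign changes = RHP roots = 3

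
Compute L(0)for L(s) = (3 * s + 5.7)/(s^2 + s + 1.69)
DC gain = L(0) = num(0)/den(0) = 5.7/1.69 = 3.373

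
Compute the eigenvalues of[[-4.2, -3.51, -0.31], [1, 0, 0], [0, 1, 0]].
Eigenvalues solve det(λI - A) = 0.
Characteristic polynomial: λ^3 + 4.2*λ^2 + 3.51*λ + 0.31 = 0.
Factor: (λ + 0.1)(λ + 3.1)(λ + 1) = 0.
Roots: -0.1, -1, -3.1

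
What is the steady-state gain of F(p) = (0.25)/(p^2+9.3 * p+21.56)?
DC gain = F(0) = num(0)/den(0) = 0.25/21.56 = 0.0116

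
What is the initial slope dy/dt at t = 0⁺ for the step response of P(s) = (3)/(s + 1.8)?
IVT: y'(0⁺) = lim_{s→∞} s²·Y(s) = lim_{s→∞} s·P(s).
deg(num) = 0, deg(den) = 1, relative degree = 1, so s·P(s) → (leading num)/(leading den) = 3/1 = 3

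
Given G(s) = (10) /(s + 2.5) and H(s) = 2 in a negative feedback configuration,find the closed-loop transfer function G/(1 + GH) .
Closed-loop T = G/(1+GH).
Numerator: G_num * H_den = 10.
Denominator: G_den * H_den + G_num * H_num = (s + 2.5) + (20) = s + 22.5.
T(s) = (10)/(s + 22.5)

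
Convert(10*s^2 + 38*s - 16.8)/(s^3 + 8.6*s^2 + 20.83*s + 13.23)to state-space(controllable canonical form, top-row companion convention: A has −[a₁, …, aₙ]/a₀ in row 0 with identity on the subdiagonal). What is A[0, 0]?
Reachable canonical form for den = s^3 + 8.6*s^2 + 20.83*s + 13.23: top row of A = -[a₁,a₂,...,aₙ]/a₀, ones on the subdiagonal, zeros elsewhere.
A = [[-8.6, -20.83, -13.23], [1, 0, 0], [0, 1, 0]].
A[0,0] = -8.6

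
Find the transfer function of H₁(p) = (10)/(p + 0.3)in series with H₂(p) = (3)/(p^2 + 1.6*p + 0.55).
Series: H = H₁ · H₂ = (n₁·n₂)/(d₁·d₂).
Num: n₁·n₂ = 30. Den: d₁·d₂ = p^3 + 1.9*p^2 + 1.03*p + 0.165.
H(p) = (30)/(p^3 + 1.9*p^2 + 1.03*p + 0.165)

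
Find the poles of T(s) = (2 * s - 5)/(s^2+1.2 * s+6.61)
Set denominator = 0: s^2 + 1.2*s + 6.61 = 0 → Poles: -0.6 + 2.5j, -0.6 - 2.5j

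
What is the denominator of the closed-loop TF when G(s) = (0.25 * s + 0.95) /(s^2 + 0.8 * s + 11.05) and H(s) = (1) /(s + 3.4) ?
Characteristic poly = G_den * H_den + G_num * H_num = (s^3 + 4.2*s^2 + 13.77*s + 37.57) + (0.25*s + 0.95) = s^3 + 4.2*s^2 + 14.02*s + 38.52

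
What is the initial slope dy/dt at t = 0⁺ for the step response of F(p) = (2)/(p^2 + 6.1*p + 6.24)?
IVT: y'(0⁺) = lim_{p→∞} p²·Y(p) = lim_{p→∞} p·F(p).
deg(num) = 0, deg(den) = 2, relative degree = 2 ≥ 2, so p·F(p) → 0. Initial slope = 0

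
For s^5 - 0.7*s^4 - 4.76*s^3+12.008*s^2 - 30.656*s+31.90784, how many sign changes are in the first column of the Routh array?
Routh array:
s^5: [1, -4.76, -30.656]; s^4: [-0.7, 12.008, 31.90784]; s^3: [12.3943, 14.9266]; s^2: [12.851, 31.90784]; s^1: [-15.8472]; s^0: [31.90784]
First column: [1, -0.7, 12.3943, 12.851, -15.8472, 31.90784]. Sign changes = 4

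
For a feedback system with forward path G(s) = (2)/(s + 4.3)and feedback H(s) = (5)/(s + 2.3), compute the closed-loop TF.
Closed-loop T = G/(1+GH).
Numerator: G_num * H_den = 2*s + 4.6.
Denominator: G_den * H_den + G_num * H_num = (s^2 + 6.6*s + 9.89) + (10) = s^2 + 6.6*s + 19.89.
T(s) = (2*s + 4.6)/(s^2 + 6.6*s + 19.89)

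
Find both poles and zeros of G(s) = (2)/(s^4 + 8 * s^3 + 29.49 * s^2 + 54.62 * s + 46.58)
Set denominator = 0: s^4 + 8*s^3 + 29.49*s^2 + 54.62*s + 46.58 = (s^2 + 4.4*s + 6.8)(s^2 + 3.6*s + 6.85) = 0 → Poles: -1.8 + 1.9j, -1.8 - 1.9j, -2.2 + 1.4j, -2.2 - 1.4j
Numerator is a nonzero constant (2) → Zeros: none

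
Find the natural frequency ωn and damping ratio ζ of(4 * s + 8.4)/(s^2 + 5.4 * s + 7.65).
Underdamped: complex pole -2.7 + 0.6j. ωn = |pole| = 2.766, ζ = -Re(pole)/ωn = 0.9762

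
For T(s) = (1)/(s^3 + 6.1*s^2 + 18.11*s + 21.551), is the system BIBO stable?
Denominator: s^3 + 6.1*s^2 + 18.11*s + 21.551 = (s + 2.3)(s^2 + 3.8*s + 9.37). Poles: -1.9 + 2.4j, -1.9 - 2.4j, -2.3. All Re(p)<0: Yes (stable)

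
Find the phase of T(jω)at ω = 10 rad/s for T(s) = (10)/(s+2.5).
Substitute s = j*10: T(j10) = 0.235294 - 0.941176j.
∠T(j10) = atan2(Im, Re) = atan2(-0.941176, 0.235294) = -75.96°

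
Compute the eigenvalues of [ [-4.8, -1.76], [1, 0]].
Eigenvalues solve det(λI - A) = 0.
Characteristic polynomial: λ^2 + 4.8*λ + 1.76 = 0.
Factor: (λ + 4.4)(λ + 0.4) = 0.
Roots: -0.4, -4.4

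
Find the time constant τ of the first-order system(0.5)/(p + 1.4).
First-order system: τ = -1/pole. Pole = -1.4. τ = -1/(-1.4) = 0.7143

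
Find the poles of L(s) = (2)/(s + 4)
Set denominator = 0: s + 4 = 0 → Poles: -4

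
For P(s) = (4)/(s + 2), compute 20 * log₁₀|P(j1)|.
Substitute s = j*1: P(j1) = 1.6 - 0.8j.
|P(j1)| = sqrt(Re² + Im²) = 1.789.
20*log₁₀(1.789) = 5.05 dB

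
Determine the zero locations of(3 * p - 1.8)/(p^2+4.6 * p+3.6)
Set numerator = 0: 3*p - 1.8 = 0 → Zeros: 0.6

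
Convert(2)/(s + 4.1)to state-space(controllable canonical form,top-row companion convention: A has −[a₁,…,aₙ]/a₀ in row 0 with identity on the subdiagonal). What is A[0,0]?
Reachable canonical form for den = s + 4.1: top row of A = -[a₁,a₂,...,aₙ]/a₀, ones on the subdiagonal, zeros elsewhere.
A = [[-4.1]].
A[0,0] = -4.1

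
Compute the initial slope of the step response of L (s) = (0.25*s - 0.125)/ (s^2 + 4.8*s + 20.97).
IVT: y'(0⁺) = lim_{s→∞} s²·Y(s) = lim_{s→∞} s·L(s).
deg(num) = 1, deg(den) = 2, relative degree = 1, so s·L(s) → (leading num)/(leading den) = 0.25/1 = 0.25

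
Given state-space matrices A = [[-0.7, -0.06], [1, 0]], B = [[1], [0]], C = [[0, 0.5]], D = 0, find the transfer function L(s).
L(s) = C(sI - A)⁻¹B + D.
Characteristic polynomial det(sI - A) = s^2 + 0.7*s + 0.06.
Numerator from C·adj(sI-A)·B + D·det(sI-A) = 0.5.
L(s) = (0.5)/(s^2 + 0.7*s + 0.06)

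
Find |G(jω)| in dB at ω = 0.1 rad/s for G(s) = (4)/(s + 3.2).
Substitute s = j*0.1: G(j0.1) = 1.24878 - 0.0390244j.
|G(j0.1)| = sqrt(Re² + Im²) = 1.249.
20*log₁₀(1.249) = 1.93 dB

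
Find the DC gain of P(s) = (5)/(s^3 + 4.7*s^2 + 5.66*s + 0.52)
DC gain = P(0) = num(0)/den(0) = 5/0.52 = 9.615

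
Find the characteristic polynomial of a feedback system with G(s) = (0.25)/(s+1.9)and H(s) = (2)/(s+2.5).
Characteristic poly = G_den * H_den + G_num * H_num = (s^2 + 4.4*s + 4.75) + (0.5) = s^2 + 4.4*s + 5.25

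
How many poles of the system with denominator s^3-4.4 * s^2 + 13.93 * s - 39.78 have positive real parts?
s^3 - 4.4*s^2 + 13.93*s - 39.78 = (s - 3.6)(s^2 - 0.8*s + 11.05). Poles: 0.4 + 3.3j, 0.4 - 3.3j, 3.6. RHP poles (Re>0): 3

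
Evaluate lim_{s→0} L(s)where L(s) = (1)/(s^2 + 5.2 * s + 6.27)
DC gain = L(0) = num(0)/den(0) = 1/6.27 = 0.1595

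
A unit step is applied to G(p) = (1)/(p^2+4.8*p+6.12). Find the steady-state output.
FVT: lim_{t→∞} y(t) = lim_{p→0} p*Y(p) where Y(p) = G(p)/p.
= lim_{p→0} G(p) = G(0) = num(0)/den(0) = 1/6.12 = 0.1634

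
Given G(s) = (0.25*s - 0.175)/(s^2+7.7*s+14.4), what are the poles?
Set denominator = 0: s^2 + 7.7*s + 14.4 = (s + 3.2)(s + 4.5) = 0 → Poles: -3.2, -4.5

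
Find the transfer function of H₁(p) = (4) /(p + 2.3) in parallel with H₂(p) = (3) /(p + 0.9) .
Parallel: H = H₁ + H₂ = (n₁·d₂ + n₂·d₁)/(d₁·d₂).
n₁·d₂ = 4*p + 3.6. n₂·d₁ = 3*p + 6.9. Sum = 7*p + 10.5. d₁·d₂ = p^2 + 3.2*p + 2.07.
H(p) = (7*p + 10.5)/(p^2 + 3.2*p + 2.07)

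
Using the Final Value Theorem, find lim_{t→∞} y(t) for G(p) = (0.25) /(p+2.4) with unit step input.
FVT: lim_{t→∞} y(t) = lim_{p→0} p*Y(p) where Y(p) = G(p)/p.
= lim_{p→0} G(p) = G(0) = num(0)/den(0) = 0.25/2.4 = 0.1042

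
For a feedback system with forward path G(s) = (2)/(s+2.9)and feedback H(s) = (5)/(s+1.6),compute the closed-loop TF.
Closed-loop T = G/(1+GH).
Numerator: G_num * H_den = 2*s + 3.2.
Denominator: G_den * H_den + G_num * H_num = (s^2 + 4.5*s + 4.64) + (10) = s^2 + 4.5*s + 14.64.
T(s) = (2*s + 3.2)/(s^2 + 4.5*s + 14.64)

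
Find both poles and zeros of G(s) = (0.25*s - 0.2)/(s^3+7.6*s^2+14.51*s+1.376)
Set denominator = 0: s^3 + 7.6*s^2 + 14.51*s + 1.376 = (s + 4.3)(s + 0.1)(s + 3.2) = 0 → Poles: -0.1, -3.2, -4.3
Set numerator = 0: 0.25*s - 0.2 = 0 → Zeros: 0.8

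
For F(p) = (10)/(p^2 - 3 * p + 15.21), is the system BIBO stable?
Denominator: p^2 - 3*p + 15.21. Poles: 1.5 + 3.6j, 1.5 - 3.6j. All Re(p)<0: No (unstable)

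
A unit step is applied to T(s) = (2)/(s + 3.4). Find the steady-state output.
FVT: lim_{t→∞} y(t) = lim_{s→0} s*Y(s) where Y(s) = T(s)/s.
= lim_{s→0} T(s) = T(0) = num(0)/den(0) = 2/3.4 = 0.5882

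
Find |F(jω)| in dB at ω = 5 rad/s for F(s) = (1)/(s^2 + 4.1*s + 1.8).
Substitute s = j*5: F(j5) = -0.0242047 - 0.0213878j.
|F(j5)| = sqrt(Re² + Im²) = 0.0323.
20*log₁₀(0.0323) = -29.82 dB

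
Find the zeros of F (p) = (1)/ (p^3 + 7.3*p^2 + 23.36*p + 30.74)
Numerator is a nonzero constant (1) → Zeros: none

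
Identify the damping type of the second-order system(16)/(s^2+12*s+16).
Standard form: ωn²/(s²+2ζωn·s+ωn²) gives ωn=4, ζ=1.5.
Overdamped (ζ = 1.5 > 1)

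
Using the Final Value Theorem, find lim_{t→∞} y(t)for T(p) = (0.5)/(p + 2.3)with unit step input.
FVT: lim_{t→∞} y(t) = lim_{p→0} p*Y(p) where Y(p) = T(p)/p.
= lim_{p→0} T(p) = T(0) = num(0)/den(0) = 0.5/2.3 = 0.2174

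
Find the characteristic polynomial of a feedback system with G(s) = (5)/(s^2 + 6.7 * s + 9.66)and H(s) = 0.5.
Characteristic poly = G_den * H_den + G_num * H_num = (s^2 + 6.7*s + 9.66) + (2.5) = s^2 + 6.7*s + 12.16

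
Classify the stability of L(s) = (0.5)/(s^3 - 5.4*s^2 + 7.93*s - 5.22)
Denominator: s^3 - 5.4*s^2 + 7.93*s - 5.22 = (s - 3.6)(s^2 - 1.8*s + 1.45). Poles: 0.9 + 0.8j, 0.9 - 0.8j, 3.6. Unstable (3 pole(s) in RHP)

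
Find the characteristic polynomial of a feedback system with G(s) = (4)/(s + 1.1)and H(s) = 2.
Characteristic poly = G_den * H_den + G_num * H_num = (s + 1.1) + (8) = s + 9.1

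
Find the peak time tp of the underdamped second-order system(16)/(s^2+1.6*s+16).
Standard form: ωn²/(s²+2ζωn·s+ωn²) → ωn = 4, ζ = 0.2.
ωd = ωn·√(1-ζ²) = 4·√(1-0.2²) = 3.919.
tp = π/ωd = π/3.919 = 0.8016 s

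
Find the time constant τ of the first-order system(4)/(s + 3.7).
First-order system: τ = -1/pole. Pole = -3.7. τ = -1/(-3.7) = 0.2703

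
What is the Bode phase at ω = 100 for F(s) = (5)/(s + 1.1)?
Substitute s = j*100: F(j100) = 0.000549933 - 0.049994j.
∠F(j100) = atan2(Im, Re) = atan2(-0.049994, 0.000549933) = -89.37°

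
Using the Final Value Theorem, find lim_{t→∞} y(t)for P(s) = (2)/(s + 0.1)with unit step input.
FVT: lim_{t→∞} y(t) = lim_{s→0} s*Y(s) where Y(s) = P(s)/s.
= lim_{s→0} P(s) = P(0) = num(0)/den(0) = 2/0.1 = 20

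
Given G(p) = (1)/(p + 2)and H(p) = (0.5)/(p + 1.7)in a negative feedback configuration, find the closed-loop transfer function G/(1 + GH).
Closed-loop T = G/(1+GH).
Numerator: G_num * H_den = p + 1.7.
Denominator: G_den * H_den + G_num * H_num = (p^2 + 3.7*p + 3.4) + (0.5) = p^2 + 3.7*p + 3.9.
T(p) = (p + 1.7)/(p^2 + 3.7*p + 3.9)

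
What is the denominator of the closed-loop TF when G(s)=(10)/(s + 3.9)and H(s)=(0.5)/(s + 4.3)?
Characteristic poly = G_den * H_den + G_num * H_num = (s^2 + 8.2*s + 16.77) + (5) = s^2 + 8.2*s + 21.77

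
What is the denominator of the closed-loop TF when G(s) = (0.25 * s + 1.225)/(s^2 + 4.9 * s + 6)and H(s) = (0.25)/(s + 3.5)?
Characteristic poly = G_den * H_den + G_num * H_num = (s^3 + 8.4*s^2 + 23.15*s + 21) + (0.0625*s + 0.30625) = s^3 + 8.4*s^2 + 23.2125*s + 21.30625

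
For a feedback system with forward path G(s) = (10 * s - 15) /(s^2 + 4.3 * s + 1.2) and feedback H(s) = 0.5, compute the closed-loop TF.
Closed-loop T = G/(1+GH).
Numerator: G_num * H_den = 10*s - 15.
Denominator: G_den * H_den + G_num * H_num = (s^2 + 4.3*s + 1.2) + (5*s - 7.5) = s^2 + 9.3*s - 6.3.
T(s) = (10*s - 15)/(s^2 + 9.3*s - 6.3)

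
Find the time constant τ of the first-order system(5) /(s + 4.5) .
First-order system: τ = -1/pole. Pole = -4.5. τ = -1/(-4.5) = 0.2222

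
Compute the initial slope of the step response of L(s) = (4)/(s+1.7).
IVT: y'(0⁺) = lim_{s→∞} s²·Y(s) = lim_{s→∞} s·L(s).
deg(num) = 0, deg(den) = 1, relative degree = 1, so s·L(s) → (leading num)/(leading den) = 4/1 = 4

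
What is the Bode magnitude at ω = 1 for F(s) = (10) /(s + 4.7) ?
Substitute s = j*1: F(j1) = 2.03551 - 0.433088j.
|F(j1)| = sqrt(Re² + Im²) = 2.081.
20*log₁₀(2.081) = 6.37 dB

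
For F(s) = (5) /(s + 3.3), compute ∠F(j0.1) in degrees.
Substitute s = j*0.1: F(j0.1) = 1.51376 - 0.0458716j.
∠F(j0.1) = atan2(Im, Re) = atan2(-0.0458716, 1.51376) = -1.74°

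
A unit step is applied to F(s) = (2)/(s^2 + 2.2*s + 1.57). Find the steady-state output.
FVT: lim_{t→∞} y(t) = lim_{s→0} s*Y(s) where Y(s) = F(s)/s.
= lim_{s→0} F(s) = F(0) = num(0)/den(0) = 2/1.57 = 1.274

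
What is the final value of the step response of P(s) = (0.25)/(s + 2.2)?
FVT: lim_{t→∞} y(t) = lim_{s→0} s*Y(s) where Y(s) = P(s)/s.
= lim_{s→0} P(s) = P(0) = num(0)/den(0) = 0.25/2.2 = 0.1136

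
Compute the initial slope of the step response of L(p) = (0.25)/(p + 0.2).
IVT: y'(0⁺) = lim_{p→∞} p²·Y(p) = lim_{p→∞} p·L(p).
deg(num) = 0, deg(den) = 1, relative degree = 1, so p·L(p) → (leading num)/(leading den) = 0.25/1 = 0.25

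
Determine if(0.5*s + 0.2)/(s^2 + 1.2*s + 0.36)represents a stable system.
Denominator: s^2 + 1.2*s + 0.36 = (s + 0.6)(s + 0.6). Poles: -0.6, -0.6. All Re(p)<0: Yes (stable)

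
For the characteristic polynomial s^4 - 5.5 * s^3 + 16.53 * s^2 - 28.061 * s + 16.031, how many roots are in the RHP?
s^4 - 5.5*s^3 + 16.53*s^2 - 28.061*s + 16.031 = (s - 2.3)(s - 1)(s^2 - 2.2*s + 6.97). Poles: 1, 1.1 + 2.4j, 1.1 - 2.4j, 2.3. RHP poles (Re>0): 4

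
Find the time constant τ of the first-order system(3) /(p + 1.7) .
First-order system: τ = -1/pole. Pole = -1.7. τ = -1/(-1.7) = 0.5882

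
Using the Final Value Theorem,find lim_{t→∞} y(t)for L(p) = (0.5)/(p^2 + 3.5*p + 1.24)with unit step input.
FVT: lim_{t→∞} y(t) = lim_{p→0} p*Y(p) where Y(p) = L(p)/p.
= lim_{p→0} L(p) = L(0) = num(0)/den(0) = 0.5/1.24 = 0.4032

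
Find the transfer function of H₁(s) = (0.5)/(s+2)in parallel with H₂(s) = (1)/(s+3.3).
Parallel: H = H₁ + H₂ = (n₁·d₂ + n₂·d₁)/(d₁·d₂).
n₁·d₂ = 0.5*s + 1.65. n₂·d₁ = s + 2. Sum = 1.5*s + 3.65. d₁·d₂ = s^2 + 5.3*s + 6.6.
H(s) = (1.5*s + 3.65)/(s^2 + 5.3*s + 6.6)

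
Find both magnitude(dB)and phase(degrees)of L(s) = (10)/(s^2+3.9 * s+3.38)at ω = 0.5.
Substitute s = j*0.5: L(j0.5) = 2.30157 - 1.43389j.
|L| = 20*log₁₀(sqrt(Re²+Im²)) = 8.66 dB.
∠L = atan2(Im, Re) = -31.92°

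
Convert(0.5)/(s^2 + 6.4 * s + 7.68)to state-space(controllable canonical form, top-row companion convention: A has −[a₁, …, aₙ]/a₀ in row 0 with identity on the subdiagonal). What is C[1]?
Reachable canonical form: C = numerator coefficients (right-aligned, zero-padded to length n).
num = 0.5, C = [[0, 0.5]].
C[1] = 0.5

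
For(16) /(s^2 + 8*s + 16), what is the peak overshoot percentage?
Standard form: ωn²/(s²+2ζωn·s+ωn²) → ωn = 4, ζ = 1.
ζ ≥ 1, so the response is non-oscillatory: peak overshoot = 0%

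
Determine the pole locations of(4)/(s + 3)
Set denominator = 0: s + 3 = 0 → Poles: -3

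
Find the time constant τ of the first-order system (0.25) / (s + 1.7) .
First-order system: τ = -1/pole. Pole = -1.7. τ = -1/(-1.7) = 0.5882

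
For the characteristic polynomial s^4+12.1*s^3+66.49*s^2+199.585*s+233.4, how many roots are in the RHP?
s^4 + 12.1*s^3 + 66.49*s^2 + 199.585*s + 233.4 = (s + 2.5)(s + 4.8)(s^2 + 4.8*s + 19.45). Poles: -2.4 + 3.7j, -2.4 - 3.7j, -2.5, -4.8. RHP poles (Re>0): 0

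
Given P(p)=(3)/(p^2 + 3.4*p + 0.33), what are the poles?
Set denominator = 0: p^2 + 3.4*p + 0.33 = (p + 3.3)(p + 0.1) = 0 → Poles: -0.1, -3.3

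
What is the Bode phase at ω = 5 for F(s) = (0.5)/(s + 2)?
Substitute s = j*5: F(j5) = 0.0344828 - 0.0862069j.
∠F(j5) = atan2(Im, Re) = atan2(-0.0862069, 0.0344828) = -68.20°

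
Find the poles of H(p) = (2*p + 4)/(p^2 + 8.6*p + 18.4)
Set denominator = 0: p^2 + 8.6*p + 18.4 = (p + 4.6)(p + 4) = 0 → Poles: -4, -4.6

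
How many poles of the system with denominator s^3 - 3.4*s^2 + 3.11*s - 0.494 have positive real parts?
s^3 - 3.4*s^2 + 3.11*s - 0.494 = (s - 0.2)(s - 1.9)(s - 1.3). Poles: 0.2, 1.3, 1.9. RHP poles (Re>0): 3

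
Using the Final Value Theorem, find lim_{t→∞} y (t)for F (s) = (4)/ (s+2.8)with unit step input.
FVT: lim_{t→∞} y(t) = lim_{s→0} s*Y(s) where Y(s) = F(s)/s.
= lim_{s→0} F(s) = F(0) = num(0)/den(0) = 4/2.8 = 1.429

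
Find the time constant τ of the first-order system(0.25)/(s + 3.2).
First-order system: τ = -1/pole. Pole = -3.2. τ = -1/(-3.2) = 0.3125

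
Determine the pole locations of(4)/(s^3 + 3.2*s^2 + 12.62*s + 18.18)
Set denominator = 0: s^3 + 3.2*s^2 + 12.62*s + 18.18 = (s + 1.8)(s^2 + 1.4*s + 10.1) = 0 → Poles: -0.7 + 3.1j, -0.7 - 3.1j, -1.8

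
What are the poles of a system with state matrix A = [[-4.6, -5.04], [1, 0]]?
Eigenvalues solve det(λI - A) = 0.
Characteristic polynomial: λ^2 + 4.6*λ + 5.04 = 0.
Factor: (λ + 2.8)(λ + 1.8) = 0.
Roots: -1.8, -2.8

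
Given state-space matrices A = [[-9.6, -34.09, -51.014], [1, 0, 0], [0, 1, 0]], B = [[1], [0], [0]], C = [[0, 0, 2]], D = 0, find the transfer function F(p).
F(p) = C(pI - A)⁻¹B + D.
Characteristic polynomial det(pI - A) = p^3 + 9.6*p^2 + 34.09*p + 51.014.
Numerator from C·adj(pI-A)·B + D·det(pI-A) = 2.
F(p) = (2)/(p^3 + 9.6*p^2 + 34.09*p + 51.014)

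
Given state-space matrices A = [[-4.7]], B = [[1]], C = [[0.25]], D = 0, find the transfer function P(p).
P(p) = C(pI - A)⁻¹B + D.
Characteristic polynomial det(pI - A) = p + 4.7.
Numerator from C·adj(pI-A)·B + D·det(pI-A) = 0.25.
P(p) = (0.25)/(p + 4.7)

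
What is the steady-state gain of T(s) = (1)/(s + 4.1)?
DC gain = T(0) = num(0)/den(0) = 1/4.1 = 0.2439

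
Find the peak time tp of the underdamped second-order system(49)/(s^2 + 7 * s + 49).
Standard form: ωn²/(s²+2ζωn·s+ωn²) → ωn = 7, ζ = 0.5.
ωd = ωn·√(1-ζ²) = 7·√(1-0.5²) = 6.062.
tp = π/ωd = π/6.062 = 0.5182 s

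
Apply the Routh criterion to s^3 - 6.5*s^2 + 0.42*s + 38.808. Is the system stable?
Routh array:
s^3: [1, 0.42]; s^2: [-6.5, 38.808]; s^1: [6.39046]; s^0: [38.808]
First column: [1, -6.5, 6.39046, 38.808]. Sign changes = 2.
No, unstable (2 RHP root(s))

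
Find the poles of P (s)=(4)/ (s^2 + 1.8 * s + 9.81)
Set denominator = 0: s^2 + 1.8*s + 9.81 = 0 → Poles: -0.9 + 3j, -0.9 - 3j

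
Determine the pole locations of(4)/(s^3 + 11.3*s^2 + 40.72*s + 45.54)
Set denominator = 0: s^3 + 11.3*s^2 + 40.72*s + 45.54 = (s + 4.6)(s + 4.5)(s + 2.2) = 0 → Poles: -2.2, -4.5, -4.6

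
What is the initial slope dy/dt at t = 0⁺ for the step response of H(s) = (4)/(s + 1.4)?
IVT: y'(0⁺) = lim_{s→∞} s²·Y(s) = lim_{s→∞} s·H(s).
deg(num) = 0, deg(den) = 1, relative degree = 1, so s·H(s) → (leading num)/(leading den) = 4/1 = 4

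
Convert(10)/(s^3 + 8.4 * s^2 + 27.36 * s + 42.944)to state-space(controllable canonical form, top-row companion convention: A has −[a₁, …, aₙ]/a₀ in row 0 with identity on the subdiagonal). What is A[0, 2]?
Reachable canonical form for den = s^3 + 8.4*s^2 + 27.36*s + 42.944: top row of A = -[a₁,a₂,...,aₙ]/a₀, ones on the subdiagonal, zeros elsewhere.
A = [[-8.4, -27.36, -42.944], [1, 0, 0], [0, 1, 0]].
A[0,2] = -42.944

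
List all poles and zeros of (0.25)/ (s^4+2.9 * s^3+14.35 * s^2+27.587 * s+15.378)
Set denominator = 0: s^4 + 2.9*s^3 + 14.35*s^2 + 27.587*s + 15.378 = (s + 1.1)(s + 1.2)(s^2 + 0.6*s + 11.65) = 0 → Poles: -0.3 + 3.4j, -0.3 - 3.4j, -1.1, -1.2
Numerator is a nonzero constant (0.25) → Zeros: none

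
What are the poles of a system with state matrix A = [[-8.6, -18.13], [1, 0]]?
Eigenvalues solve det(λI - A) = 0.
Characteristic polynomial: λ^2 + 8.6*λ + 18.13 = 0.
Factor: (λ + 4.9)(λ + 3.7) = 0.
Roots: -3.7, -4.9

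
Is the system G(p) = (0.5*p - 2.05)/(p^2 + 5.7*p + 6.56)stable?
Denominator: p^2 + 5.7*p + 6.56 = (p + 4.1)(p + 1.6). Poles: -1.6, -4.1. All Re(p)<0: Yes (stable)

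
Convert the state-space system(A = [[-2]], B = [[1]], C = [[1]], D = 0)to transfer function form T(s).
T(s) = C(sI - A)⁻¹B + D.
Characteristic polynomial det(sI - A) = s + 2.
Numerator from C·adj(sI-A)·B + D·det(sI-A) = 1.
T(s) = (1)/(s + 2)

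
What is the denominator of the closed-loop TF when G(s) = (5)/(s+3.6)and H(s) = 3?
Characteristic poly = G_den * H_den + G_num * H_num = (s + 3.6) + (15) = s + 18.6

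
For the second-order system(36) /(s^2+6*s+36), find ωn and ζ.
Standard form: ωn²/(s²+2ζωn·s+ωn²).
const=36=ωn² → ωn=6, s coeff=6=2ζωn → ζ=0.5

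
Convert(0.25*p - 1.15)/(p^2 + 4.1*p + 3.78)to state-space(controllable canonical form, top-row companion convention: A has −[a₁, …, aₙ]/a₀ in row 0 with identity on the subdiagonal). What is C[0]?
Reachable canonical form: C = numerator coefficients (right-aligned, zero-padded to length n).
num = 0.25*p - 1.15, C = [[0.25, -1.15]].
C[0] = 0.25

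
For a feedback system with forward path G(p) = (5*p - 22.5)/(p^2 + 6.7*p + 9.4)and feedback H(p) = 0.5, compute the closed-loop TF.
Closed-loop T = G/(1+GH).
Numerator: G_num * H_den = 5*p - 22.5.
Denominator: G_den * H_den + G_num * H_num = (p^2 + 6.7*p + 9.4) + (2.5*p - 11.25) = p^2 + 9.2*p - 1.85.
T(p) = (5*p - 22.5)/(p^2 + 9.2*p - 1.85)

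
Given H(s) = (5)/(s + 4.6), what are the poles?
Set denominator = 0: s + 4.6 = 0 → Poles: -4.6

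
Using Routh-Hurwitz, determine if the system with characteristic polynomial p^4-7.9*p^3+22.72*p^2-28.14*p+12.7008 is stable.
Routh array:
p^4: [1, 22.72, 12.7008]; p^3: [-7.9, -28.14]; p^2: [19.158, 12.7008]; p^1: [-22.9027]; p^0: [12.7008]
First column: [1, -7.9, 19.158, -22.9027, 12.7008]. Sign changes = 4.
No, unstable (4 RHP root(s))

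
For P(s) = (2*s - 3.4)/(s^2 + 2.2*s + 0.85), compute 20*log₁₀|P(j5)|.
Substitute s = j*5: P(j5) = 0.272797 - 0.289823j.
|P(j5)| = sqrt(Re² + Im²) = 0.398.
20*log₁₀(0.398) = -8.00 dB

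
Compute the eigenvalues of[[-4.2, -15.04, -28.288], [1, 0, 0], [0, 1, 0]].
Eigenvalues solve det(λI - A) = 0.
Characteristic polynomial: λ^3 + 4.2*λ^2 + 15.04*λ + 28.288 = 0.
Factor: (λ + 2.6)(λ^2 + 1.6*λ + 10.88) = 0.
Roots: -0.8 + 3.2j, -0.8 - 3.2j, -2.6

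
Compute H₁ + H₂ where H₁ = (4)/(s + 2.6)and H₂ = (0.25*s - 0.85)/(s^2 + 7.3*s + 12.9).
Parallel: H = H₁ + H₂ = (n₁·d₂ + n₂·d₁)/(d₁·d₂).
n₁·d₂ = 4*s^2 + 29.2*s + 51.6. n₂·d₁ = 0.25*s^2 - 0.2*s - 2.21. Sum = 4.25*s^2 + 29*s + 49.39. d₁·d₂ = s^3 + 9.9*s^2 + 31.88*s + 33.54.
H(s) = (4.25*s^2 + 29*s + 49.39)/(s^3 + 9.9*s^2 + 31.88*s + 33.54)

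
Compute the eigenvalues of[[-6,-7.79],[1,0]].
Eigenvalues solve det(λI - A) = 0.
Characteristic polynomial: λ^2 + 6*λ + 7.79 = 0.
Factor: (λ + 4.1)(λ + 1.9) = 0.
Roots: -1.9, -4.1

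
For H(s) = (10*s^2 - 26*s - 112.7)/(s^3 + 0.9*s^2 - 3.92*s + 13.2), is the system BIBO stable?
Denominator: s^3 + 0.9*s^2 - 3.92*s + 13.2 = (s + 3.3)(s^2 - 2.4*s + 4). Poles: -3.3, 1.2 + 1.6j, 1.2 - 1.6j. All Re(p)<0: No (unstable)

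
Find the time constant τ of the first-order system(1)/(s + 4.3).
First-order system: τ = -1/pole. Pole = -4.3. τ = -1/(-4.3) = 0.2326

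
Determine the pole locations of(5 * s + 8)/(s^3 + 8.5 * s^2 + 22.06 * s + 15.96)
Set denominator = 0: s^3 + 8.5*s^2 + 22.06*s + 15.96 = (s + 3.8)(s + 3.5)(s + 1.2) = 0 → Poles: -1.2, -3.5, -3.8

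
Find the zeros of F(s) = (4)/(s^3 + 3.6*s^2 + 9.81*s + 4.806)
Numerator is a nonzero constant (4) → Zeros: none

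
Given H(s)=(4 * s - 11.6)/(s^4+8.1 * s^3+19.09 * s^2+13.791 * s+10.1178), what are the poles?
Set denominator = 0: s^4 + 8.1*s^3 + 19.09*s^2 + 13.791*s + 10.1178 = (s + 3.3)(s + 4.2)(s^2 + 0.6*s + 0.73) = 0 → Poles: -0.3 + 0.8j, -0.3 - 0.8j, -3.3, -4.2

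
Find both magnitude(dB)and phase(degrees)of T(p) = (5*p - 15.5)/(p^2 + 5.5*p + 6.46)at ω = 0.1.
Substitute p = j*0.1: T(j0.1) = -2.37919 + 0.280396j.
|T| = 20*log₁₀(sqrt(Re²+Im²)) = 7.59 dB.
∠T = atan2(Im, Re) = 173.28°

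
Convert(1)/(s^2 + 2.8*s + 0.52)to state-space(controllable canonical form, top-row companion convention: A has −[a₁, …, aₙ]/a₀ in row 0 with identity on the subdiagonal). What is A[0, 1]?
Reachable canonical form for den = s^2 + 2.8*s + 0.52: top row of A = -[a₁,a₂,...,aₙ]/a₀, ones on the subdiagonal, zeros elsewhere.
A = [[-2.8, -0.52], [1, 0]].
A[0,1] = -0.52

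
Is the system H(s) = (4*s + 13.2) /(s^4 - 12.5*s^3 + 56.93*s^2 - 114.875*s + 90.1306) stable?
Denominator: s^4 - 12.5*s^3 + 56.93*s^2 - 114.875*s + 90.1306 = (s - 3.4)(s - 4.9)(s^2 - 4.2*s + 5.41). Poles: 2.1 + 1j, 2.1 - 1j, 3.4, 4.9. All Re(p)<0: No (unstable)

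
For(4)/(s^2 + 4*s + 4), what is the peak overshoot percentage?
Standard form: ωn²/(s²+2ζωn·s+ωn²) → ωn = 2, ζ = 1.
ζ ≥ 1, so the response is non-oscillatory: peak overshoot = 0%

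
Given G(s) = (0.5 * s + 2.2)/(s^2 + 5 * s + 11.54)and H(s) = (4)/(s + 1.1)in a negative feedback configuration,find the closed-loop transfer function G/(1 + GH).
Closed-loop T = G/(1+GH).
Numerator: G_num * H_den = 0.5*s^2 + 2.75*s + 2.42.
Denominator: G_den * H_den + G_num * H_num = (s^3 + 6.1*s^2 + 17.04*s + 12.694) + (2*s + 8.8) = s^3 + 6.1*s^2 + 19.04*s + 21.494.
T(s) = (0.5*s^2 + 2.75*s + 2.42)/(s^3 + 6.1*s^2 + 19.04*s + 21.494)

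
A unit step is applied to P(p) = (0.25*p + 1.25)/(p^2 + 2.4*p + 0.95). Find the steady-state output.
FVT: lim_{t→∞} y(t) = lim_{p→0} p*Y(p) where Y(p) = P(p)/p.
= lim_{p→0} P(p) = P(0) = num(0)/den(0) = 1.25/0.95 = 1.316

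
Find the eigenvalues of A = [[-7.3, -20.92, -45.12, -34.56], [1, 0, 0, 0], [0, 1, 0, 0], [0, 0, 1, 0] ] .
Eigenvalues solve det(λI - A) = 0.
Characteristic polynomial: λ^4 + 7.3*λ^3 + 20.92*λ^2 + 45.12*λ + 34.56 = 0.
Factor: (λ + 1.2)(λ + 4.5)(λ^2 + 1.6*λ + 6.4) = 0.
Roots: -0.8 + 2.4j, -0.8 - 2.4j, -1.2, -4.5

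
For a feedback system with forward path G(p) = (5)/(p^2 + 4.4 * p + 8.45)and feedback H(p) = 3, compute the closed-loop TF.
Closed-loop T = G/(1+GH).
Numerator: G_num * H_den = 5.
Denominator: G_den * H_den + G_num * H_num = (p^2 + 4.4*p + 8.45) + (15) = p^2 + 4.4*p + 23.45.
T(p) = (5)/(p^2 + 4.4*p + 23.45)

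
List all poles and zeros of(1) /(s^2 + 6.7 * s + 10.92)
Set denominator = 0: s^2 + 6.7*s + 10.92 = (s + 3.9)(s + 2.8) = 0 → Poles: -2.8, -3.9
Numerator is a nonzero constant (1) → Zeros: none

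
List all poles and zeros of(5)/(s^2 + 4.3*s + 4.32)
Set denominator = 0: s^2 + 4.3*s + 4.32 = (s + 2.7)(s + 1.6) = 0 → Poles: -1.6, -2.7
Numerator is a nonzero constant (5) → Zeros: none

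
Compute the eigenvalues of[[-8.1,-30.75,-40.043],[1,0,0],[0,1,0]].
Eigenvalues solve det(λI - A) = 0.
Characteristic polynomial: λ^3 + 8.1*λ^2 + 30.75*λ + 40.043 = 0.
Factor: (λ + 2.3)(λ^2 + 5.8*λ + 17.41) = 0.
Roots: -2.3, -2.9 + 3j, -2.9 - 3j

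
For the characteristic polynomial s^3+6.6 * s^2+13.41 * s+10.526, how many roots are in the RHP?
s^3 + 6.6*s^2 + 13.41*s + 10.526 = (s + 3.8)(s^2 + 2.8*s + 2.77). Poles: -1.4 + 0.9j, -1.4 - 0.9j, -3.8. RHP poles (Re>0): 0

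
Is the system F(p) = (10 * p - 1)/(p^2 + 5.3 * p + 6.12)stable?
Denominator: p^2 + 5.3*p + 6.12 = (p + 3.6)(p + 1.7). Poles: -1.7, -3.6. All Re(p)<0: Yes (stable)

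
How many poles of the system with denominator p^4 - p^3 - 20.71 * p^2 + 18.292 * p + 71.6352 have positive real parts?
p^4 - p^3 - 20.71*p^2 + 18.292*p + 71.6352 = (p - 2.8)(p - 3.9)(p + 4.1)(p + 1.6). Poles: -1.6, -4.1, 2.8, 3.9. RHP poles (Re>0): 2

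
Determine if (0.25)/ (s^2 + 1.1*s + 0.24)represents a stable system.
Denominator: s^2 + 1.1*s + 0.24 = (s + 0.3)(s + 0.8). Poles: -0.3, -0.8. All Re(p)<0: Yes (stable)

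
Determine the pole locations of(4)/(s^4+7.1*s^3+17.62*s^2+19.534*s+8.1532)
Set denominator = 0: s^4 + 7.1*s^3 + 17.62*s^2 + 19.534*s + 8.1532 = (s + 3.4)(s + 1.1)(s^2 + 2.6*s + 2.18) = 0 → Poles: -1.1, -1.3 + 0.7j, -1.3 - 0.7j, -3.4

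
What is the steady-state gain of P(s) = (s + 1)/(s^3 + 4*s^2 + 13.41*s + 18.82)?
DC gain = P(0) = num(0)/den(0) = 1/18.82 = 0.05313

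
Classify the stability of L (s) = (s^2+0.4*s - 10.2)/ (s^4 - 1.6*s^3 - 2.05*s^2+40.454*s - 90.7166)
Denominator: s^4 - 1.6*s^3 - 2.05*s^2 + 40.454*s - 90.7166 = (s - 2.3)(s + 3.7)(s^2 - 3*s + 10.66). Poles: -3.7, 1.5 + 2.9j, 1.5 - 2.9j, 2.3. Unstable (3 pole(s) in RHP)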